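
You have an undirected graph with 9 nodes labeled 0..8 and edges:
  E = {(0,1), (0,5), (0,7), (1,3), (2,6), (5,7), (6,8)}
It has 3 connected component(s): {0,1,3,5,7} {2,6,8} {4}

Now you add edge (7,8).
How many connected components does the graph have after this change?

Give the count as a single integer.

Answer: 2

Derivation:
Initial component count: 3
Add (7,8): merges two components. Count decreases: 3 -> 2.
New component count: 2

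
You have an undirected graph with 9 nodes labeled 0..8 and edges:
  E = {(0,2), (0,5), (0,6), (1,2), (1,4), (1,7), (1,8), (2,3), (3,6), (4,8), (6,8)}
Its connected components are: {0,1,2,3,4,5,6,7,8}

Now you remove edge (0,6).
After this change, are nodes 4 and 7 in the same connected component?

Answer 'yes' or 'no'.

Initial components: {0,1,2,3,4,5,6,7,8}
Removing edge (0,6): not a bridge — component count unchanged at 1.
New components: {0,1,2,3,4,5,6,7,8}
Are 4 and 7 in the same component? yes

Answer: yes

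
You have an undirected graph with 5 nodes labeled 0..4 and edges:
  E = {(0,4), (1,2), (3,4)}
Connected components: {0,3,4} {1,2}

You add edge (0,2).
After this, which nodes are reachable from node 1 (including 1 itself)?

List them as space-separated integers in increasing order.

Before: nodes reachable from 1: {1,2}
Adding (0,2): merges 1's component with another. Reachability grows.
After: nodes reachable from 1: {0,1,2,3,4}

Answer: 0 1 2 3 4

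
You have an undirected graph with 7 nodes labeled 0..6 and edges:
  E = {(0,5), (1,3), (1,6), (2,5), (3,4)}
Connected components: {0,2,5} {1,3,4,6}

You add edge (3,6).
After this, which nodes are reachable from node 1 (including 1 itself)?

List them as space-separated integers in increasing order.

Answer: 1 3 4 6

Derivation:
Before: nodes reachable from 1: {1,3,4,6}
Adding (3,6): both endpoints already in same component. Reachability from 1 unchanged.
After: nodes reachable from 1: {1,3,4,6}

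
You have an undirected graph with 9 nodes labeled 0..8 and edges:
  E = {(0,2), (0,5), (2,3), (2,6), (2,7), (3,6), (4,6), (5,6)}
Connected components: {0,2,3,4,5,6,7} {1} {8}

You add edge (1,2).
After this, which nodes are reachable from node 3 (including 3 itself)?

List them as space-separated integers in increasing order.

Answer: 0 1 2 3 4 5 6 7

Derivation:
Before: nodes reachable from 3: {0,2,3,4,5,6,7}
Adding (1,2): merges 3's component with another. Reachability grows.
After: nodes reachable from 3: {0,1,2,3,4,5,6,7}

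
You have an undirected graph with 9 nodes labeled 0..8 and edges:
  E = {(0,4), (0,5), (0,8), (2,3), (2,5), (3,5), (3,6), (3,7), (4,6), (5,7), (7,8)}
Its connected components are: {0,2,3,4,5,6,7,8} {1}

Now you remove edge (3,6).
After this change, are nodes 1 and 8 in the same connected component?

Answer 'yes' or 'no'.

Initial components: {0,2,3,4,5,6,7,8} {1}
Removing edge (3,6): not a bridge — component count unchanged at 2.
New components: {0,2,3,4,5,6,7,8} {1}
Are 1 and 8 in the same component? no

Answer: no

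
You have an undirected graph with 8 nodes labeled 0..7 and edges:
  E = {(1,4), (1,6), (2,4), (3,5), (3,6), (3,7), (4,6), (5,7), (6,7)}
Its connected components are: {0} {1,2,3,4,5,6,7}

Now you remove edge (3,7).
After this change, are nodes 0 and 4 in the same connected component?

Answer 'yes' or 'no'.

Answer: no

Derivation:
Initial components: {0} {1,2,3,4,5,6,7}
Removing edge (3,7): not a bridge — component count unchanged at 2.
New components: {0} {1,2,3,4,5,6,7}
Are 0 and 4 in the same component? no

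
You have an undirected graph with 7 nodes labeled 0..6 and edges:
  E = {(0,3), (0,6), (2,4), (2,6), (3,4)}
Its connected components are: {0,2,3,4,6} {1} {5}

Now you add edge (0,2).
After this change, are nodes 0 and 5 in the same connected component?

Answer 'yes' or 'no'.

Initial components: {0,2,3,4,6} {1} {5}
Adding edge (0,2): both already in same component {0,2,3,4,6}. No change.
New components: {0,2,3,4,6} {1} {5}
Are 0 and 5 in the same component? no

Answer: no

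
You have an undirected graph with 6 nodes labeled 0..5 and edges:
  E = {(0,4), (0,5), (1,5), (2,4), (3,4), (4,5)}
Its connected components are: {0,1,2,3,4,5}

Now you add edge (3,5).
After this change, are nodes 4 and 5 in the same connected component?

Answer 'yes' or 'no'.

Initial components: {0,1,2,3,4,5}
Adding edge (3,5): both already in same component {0,1,2,3,4,5}. No change.
New components: {0,1,2,3,4,5}
Are 4 and 5 in the same component? yes

Answer: yes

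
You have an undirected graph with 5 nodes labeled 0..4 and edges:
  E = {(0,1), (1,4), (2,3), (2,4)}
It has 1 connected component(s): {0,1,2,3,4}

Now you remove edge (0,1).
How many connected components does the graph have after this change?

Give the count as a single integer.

Answer: 2

Derivation:
Initial component count: 1
Remove (0,1): it was a bridge. Count increases: 1 -> 2.
  After removal, components: {0} {1,2,3,4}
New component count: 2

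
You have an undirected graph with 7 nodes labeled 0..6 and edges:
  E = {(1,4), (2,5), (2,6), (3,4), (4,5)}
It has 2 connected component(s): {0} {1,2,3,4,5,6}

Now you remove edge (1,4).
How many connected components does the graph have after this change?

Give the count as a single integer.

Initial component count: 2
Remove (1,4): it was a bridge. Count increases: 2 -> 3.
  After removal, components: {0} {1} {2,3,4,5,6}
New component count: 3

Answer: 3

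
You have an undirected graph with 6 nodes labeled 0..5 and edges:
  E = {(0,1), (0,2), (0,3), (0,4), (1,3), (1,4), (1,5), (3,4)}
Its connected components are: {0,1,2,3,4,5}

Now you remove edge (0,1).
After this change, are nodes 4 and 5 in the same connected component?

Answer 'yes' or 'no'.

Initial components: {0,1,2,3,4,5}
Removing edge (0,1): not a bridge — component count unchanged at 1.
New components: {0,1,2,3,4,5}
Are 4 and 5 in the same component? yes

Answer: yes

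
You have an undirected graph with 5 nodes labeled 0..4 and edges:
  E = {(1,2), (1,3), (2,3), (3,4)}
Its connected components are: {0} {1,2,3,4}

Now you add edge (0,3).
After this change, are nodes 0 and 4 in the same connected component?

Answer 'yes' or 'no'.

Initial components: {0} {1,2,3,4}
Adding edge (0,3): merges {0} and {1,2,3,4}.
New components: {0,1,2,3,4}
Are 0 and 4 in the same component? yes

Answer: yes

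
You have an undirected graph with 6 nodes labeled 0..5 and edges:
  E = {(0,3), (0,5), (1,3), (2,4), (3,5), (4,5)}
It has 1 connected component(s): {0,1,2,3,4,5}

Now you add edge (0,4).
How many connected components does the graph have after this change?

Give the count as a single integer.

Answer: 1

Derivation:
Initial component count: 1
Add (0,4): endpoints already in same component. Count unchanged: 1.
New component count: 1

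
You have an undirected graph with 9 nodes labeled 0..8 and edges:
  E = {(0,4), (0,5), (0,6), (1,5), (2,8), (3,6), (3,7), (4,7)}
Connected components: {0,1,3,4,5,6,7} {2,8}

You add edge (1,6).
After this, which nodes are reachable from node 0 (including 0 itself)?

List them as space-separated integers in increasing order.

Answer: 0 1 3 4 5 6 7

Derivation:
Before: nodes reachable from 0: {0,1,3,4,5,6,7}
Adding (1,6): both endpoints already in same component. Reachability from 0 unchanged.
After: nodes reachable from 0: {0,1,3,4,5,6,7}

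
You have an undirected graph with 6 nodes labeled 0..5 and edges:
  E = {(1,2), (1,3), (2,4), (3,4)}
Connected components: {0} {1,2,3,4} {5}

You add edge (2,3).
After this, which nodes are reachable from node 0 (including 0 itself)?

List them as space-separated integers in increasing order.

Answer: 0

Derivation:
Before: nodes reachable from 0: {0}
Adding (2,3): both endpoints already in same component. Reachability from 0 unchanged.
After: nodes reachable from 0: {0}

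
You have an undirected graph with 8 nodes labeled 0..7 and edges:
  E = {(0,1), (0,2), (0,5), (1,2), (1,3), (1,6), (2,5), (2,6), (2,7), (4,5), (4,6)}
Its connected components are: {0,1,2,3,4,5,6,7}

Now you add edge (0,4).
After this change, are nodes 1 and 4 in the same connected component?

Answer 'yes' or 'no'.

Answer: yes

Derivation:
Initial components: {0,1,2,3,4,5,6,7}
Adding edge (0,4): both already in same component {0,1,2,3,4,5,6,7}. No change.
New components: {0,1,2,3,4,5,6,7}
Are 1 and 4 in the same component? yes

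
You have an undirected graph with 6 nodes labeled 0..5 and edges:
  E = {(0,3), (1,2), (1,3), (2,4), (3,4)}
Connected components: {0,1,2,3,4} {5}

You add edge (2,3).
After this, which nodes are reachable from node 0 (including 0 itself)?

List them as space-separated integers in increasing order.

Before: nodes reachable from 0: {0,1,2,3,4}
Adding (2,3): both endpoints already in same component. Reachability from 0 unchanged.
After: nodes reachable from 0: {0,1,2,3,4}

Answer: 0 1 2 3 4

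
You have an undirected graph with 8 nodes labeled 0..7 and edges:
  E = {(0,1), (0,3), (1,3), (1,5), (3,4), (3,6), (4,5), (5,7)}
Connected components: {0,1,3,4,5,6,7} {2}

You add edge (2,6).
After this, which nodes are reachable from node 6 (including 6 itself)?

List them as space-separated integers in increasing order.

Before: nodes reachable from 6: {0,1,3,4,5,6,7}
Adding (2,6): merges 6's component with another. Reachability grows.
After: nodes reachable from 6: {0,1,2,3,4,5,6,7}

Answer: 0 1 2 3 4 5 6 7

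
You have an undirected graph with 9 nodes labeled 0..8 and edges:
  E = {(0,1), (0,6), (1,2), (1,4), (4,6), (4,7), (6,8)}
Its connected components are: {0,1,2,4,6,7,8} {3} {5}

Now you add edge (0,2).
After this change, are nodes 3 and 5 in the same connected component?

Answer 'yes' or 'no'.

Initial components: {0,1,2,4,6,7,8} {3} {5}
Adding edge (0,2): both already in same component {0,1,2,4,6,7,8}. No change.
New components: {0,1,2,4,6,7,8} {3} {5}
Are 3 and 5 in the same component? no

Answer: no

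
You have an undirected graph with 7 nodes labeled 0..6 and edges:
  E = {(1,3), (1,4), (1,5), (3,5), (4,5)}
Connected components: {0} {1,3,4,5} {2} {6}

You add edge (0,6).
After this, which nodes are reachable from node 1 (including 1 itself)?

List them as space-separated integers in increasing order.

Before: nodes reachable from 1: {1,3,4,5}
Adding (0,6): merges two components, but neither contains 1. Reachability from 1 unchanged.
After: nodes reachable from 1: {1,3,4,5}

Answer: 1 3 4 5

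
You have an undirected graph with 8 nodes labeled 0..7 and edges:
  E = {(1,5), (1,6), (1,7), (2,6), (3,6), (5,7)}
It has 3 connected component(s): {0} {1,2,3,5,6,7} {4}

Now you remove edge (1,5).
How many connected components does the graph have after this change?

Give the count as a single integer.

Initial component count: 3
Remove (1,5): not a bridge. Count unchanged: 3.
  After removal, components: {0} {1,2,3,5,6,7} {4}
New component count: 3

Answer: 3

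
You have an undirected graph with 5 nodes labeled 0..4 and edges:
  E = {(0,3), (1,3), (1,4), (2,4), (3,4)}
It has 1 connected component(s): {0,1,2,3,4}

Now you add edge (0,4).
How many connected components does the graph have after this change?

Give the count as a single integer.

Answer: 1

Derivation:
Initial component count: 1
Add (0,4): endpoints already in same component. Count unchanged: 1.
New component count: 1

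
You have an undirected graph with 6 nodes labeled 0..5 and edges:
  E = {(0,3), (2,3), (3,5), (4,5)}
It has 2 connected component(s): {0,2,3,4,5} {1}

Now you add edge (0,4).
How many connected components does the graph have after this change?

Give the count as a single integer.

Initial component count: 2
Add (0,4): endpoints already in same component. Count unchanged: 2.
New component count: 2

Answer: 2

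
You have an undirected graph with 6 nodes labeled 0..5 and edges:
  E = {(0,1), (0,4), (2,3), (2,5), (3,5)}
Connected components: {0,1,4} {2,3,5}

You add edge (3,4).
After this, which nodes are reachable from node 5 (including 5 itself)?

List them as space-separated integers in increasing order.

Answer: 0 1 2 3 4 5

Derivation:
Before: nodes reachable from 5: {2,3,5}
Adding (3,4): merges 5's component with another. Reachability grows.
After: nodes reachable from 5: {0,1,2,3,4,5}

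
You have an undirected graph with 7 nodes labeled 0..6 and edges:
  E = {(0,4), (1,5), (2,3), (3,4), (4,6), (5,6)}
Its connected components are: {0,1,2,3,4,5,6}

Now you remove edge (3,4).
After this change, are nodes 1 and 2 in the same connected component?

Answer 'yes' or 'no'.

Initial components: {0,1,2,3,4,5,6}
Removing edge (3,4): it was a bridge — component count 1 -> 2.
New components: {0,1,4,5,6} {2,3}
Are 1 and 2 in the same component? no

Answer: no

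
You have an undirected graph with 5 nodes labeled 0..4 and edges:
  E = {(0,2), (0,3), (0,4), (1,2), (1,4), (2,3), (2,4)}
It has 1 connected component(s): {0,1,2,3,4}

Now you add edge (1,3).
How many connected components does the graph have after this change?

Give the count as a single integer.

Answer: 1

Derivation:
Initial component count: 1
Add (1,3): endpoints already in same component. Count unchanged: 1.
New component count: 1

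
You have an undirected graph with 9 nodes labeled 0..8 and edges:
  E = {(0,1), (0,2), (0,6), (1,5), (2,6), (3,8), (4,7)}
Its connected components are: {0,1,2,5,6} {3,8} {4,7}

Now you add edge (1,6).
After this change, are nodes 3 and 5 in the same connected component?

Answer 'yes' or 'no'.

Answer: no

Derivation:
Initial components: {0,1,2,5,6} {3,8} {4,7}
Adding edge (1,6): both already in same component {0,1,2,5,6}. No change.
New components: {0,1,2,5,6} {3,8} {4,7}
Are 3 and 5 in the same component? no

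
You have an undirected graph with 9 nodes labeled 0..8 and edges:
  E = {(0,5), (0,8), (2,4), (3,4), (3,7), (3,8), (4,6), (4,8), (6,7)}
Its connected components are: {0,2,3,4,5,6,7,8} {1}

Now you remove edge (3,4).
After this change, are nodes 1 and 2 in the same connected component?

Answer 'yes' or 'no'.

Answer: no

Derivation:
Initial components: {0,2,3,4,5,6,7,8} {1}
Removing edge (3,4): not a bridge — component count unchanged at 2.
New components: {0,2,3,4,5,6,7,8} {1}
Are 1 and 2 in the same component? no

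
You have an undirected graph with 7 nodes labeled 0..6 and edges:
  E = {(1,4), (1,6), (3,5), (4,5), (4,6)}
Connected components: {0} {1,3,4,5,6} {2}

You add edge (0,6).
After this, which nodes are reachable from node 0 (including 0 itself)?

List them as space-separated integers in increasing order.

Before: nodes reachable from 0: {0}
Adding (0,6): merges 0's component with another. Reachability grows.
After: nodes reachable from 0: {0,1,3,4,5,6}

Answer: 0 1 3 4 5 6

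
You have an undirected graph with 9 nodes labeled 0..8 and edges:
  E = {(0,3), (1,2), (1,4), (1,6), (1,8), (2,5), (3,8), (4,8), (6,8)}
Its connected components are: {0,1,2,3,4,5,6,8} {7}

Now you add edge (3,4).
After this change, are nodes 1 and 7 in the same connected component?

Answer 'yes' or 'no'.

Initial components: {0,1,2,3,4,5,6,8} {7}
Adding edge (3,4): both already in same component {0,1,2,3,4,5,6,8}. No change.
New components: {0,1,2,3,4,5,6,8} {7}
Are 1 and 7 in the same component? no

Answer: no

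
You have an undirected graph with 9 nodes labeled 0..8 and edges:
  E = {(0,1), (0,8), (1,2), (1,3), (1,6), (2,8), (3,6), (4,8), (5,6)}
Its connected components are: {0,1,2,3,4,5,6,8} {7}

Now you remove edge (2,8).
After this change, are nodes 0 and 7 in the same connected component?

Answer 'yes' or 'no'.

Answer: no

Derivation:
Initial components: {0,1,2,3,4,5,6,8} {7}
Removing edge (2,8): not a bridge — component count unchanged at 2.
New components: {0,1,2,3,4,5,6,8} {7}
Are 0 and 7 in the same component? no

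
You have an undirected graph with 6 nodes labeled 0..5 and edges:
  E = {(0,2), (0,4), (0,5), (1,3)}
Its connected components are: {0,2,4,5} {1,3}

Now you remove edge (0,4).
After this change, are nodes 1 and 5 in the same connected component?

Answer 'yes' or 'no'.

Initial components: {0,2,4,5} {1,3}
Removing edge (0,4): it was a bridge — component count 2 -> 3.
New components: {0,2,5} {1,3} {4}
Are 1 and 5 in the same component? no

Answer: no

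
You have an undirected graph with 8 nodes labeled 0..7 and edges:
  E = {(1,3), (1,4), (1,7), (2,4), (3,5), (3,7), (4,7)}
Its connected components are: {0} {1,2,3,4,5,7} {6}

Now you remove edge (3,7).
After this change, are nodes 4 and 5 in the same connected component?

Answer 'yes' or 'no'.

Answer: yes

Derivation:
Initial components: {0} {1,2,3,4,5,7} {6}
Removing edge (3,7): not a bridge — component count unchanged at 3.
New components: {0} {1,2,3,4,5,7} {6}
Are 4 and 5 in the same component? yes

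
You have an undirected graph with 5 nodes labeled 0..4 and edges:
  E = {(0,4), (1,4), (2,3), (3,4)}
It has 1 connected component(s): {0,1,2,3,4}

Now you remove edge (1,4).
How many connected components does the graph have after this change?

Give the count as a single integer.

Initial component count: 1
Remove (1,4): it was a bridge. Count increases: 1 -> 2.
  After removal, components: {0,2,3,4} {1}
New component count: 2

Answer: 2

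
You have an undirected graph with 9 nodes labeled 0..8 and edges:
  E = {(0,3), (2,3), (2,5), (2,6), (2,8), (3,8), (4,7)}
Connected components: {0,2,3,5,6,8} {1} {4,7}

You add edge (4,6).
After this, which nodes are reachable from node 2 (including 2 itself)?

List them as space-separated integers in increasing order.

Answer: 0 2 3 4 5 6 7 8

Derivation:
Before: nodes reachable from 2: {0,2,3,5,6,8}
Adding (4,6): merges 2's component with another. Reachability grows.
After: nodes reachable from 2: {0,2,3,4,5,6,7,8}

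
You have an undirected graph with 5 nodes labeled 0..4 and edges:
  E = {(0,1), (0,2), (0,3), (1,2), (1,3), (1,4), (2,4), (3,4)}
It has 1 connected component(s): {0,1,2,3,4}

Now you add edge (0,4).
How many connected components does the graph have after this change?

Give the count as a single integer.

Answer: 1

Derivation:
Initial component count: 1
Add (0,4): endpoints already in same component. Count unchanged: 1.
New component count: 1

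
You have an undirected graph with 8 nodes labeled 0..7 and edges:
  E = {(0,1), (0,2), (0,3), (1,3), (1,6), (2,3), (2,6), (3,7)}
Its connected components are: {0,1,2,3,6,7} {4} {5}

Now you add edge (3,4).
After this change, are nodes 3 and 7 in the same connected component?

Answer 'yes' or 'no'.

Initial components: {0,1,2,3,6,7} {4} {5}
Adding edge (3,4): merges {0,1,2,3,6,7} and {4}.
New components: {0,1,2,3,4,6,7} {5}
Are 3 and 7 in the same component? yes

Answer: yes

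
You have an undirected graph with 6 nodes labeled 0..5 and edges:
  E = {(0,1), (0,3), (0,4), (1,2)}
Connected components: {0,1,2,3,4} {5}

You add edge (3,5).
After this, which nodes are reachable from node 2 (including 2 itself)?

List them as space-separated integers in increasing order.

Before: nodes reachable from 2: {0,1,2,3,4}
Adding (3,5): merges 2's component with another. Reachability grows.
After: nodes reachable from 2: {0,1,2,3,4,5}

Answer: 0 1 2 3 4 5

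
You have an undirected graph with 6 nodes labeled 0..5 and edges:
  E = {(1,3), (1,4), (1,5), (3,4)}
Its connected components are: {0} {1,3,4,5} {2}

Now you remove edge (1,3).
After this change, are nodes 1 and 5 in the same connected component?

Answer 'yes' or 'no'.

Answer: yes

Derivation:
Initial components: {0} {1,3,4,5} {2}
Removing edge (1,3): not a bridge — component count unchanged at 3.
New components: {0} {1,3,4,5} {2}
Are 1 and 5 in the same component? yes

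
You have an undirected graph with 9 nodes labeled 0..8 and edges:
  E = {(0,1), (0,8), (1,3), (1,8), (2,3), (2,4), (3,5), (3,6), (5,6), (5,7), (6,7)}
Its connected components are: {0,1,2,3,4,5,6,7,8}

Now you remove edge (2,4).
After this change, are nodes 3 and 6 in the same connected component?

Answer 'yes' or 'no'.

Initial components: {0,1,2,3,4,5,6,7,8}
Removing edge (2,4): it was a bridge — component count 1 -> 2.
New components: {0,1,2,3,5,6,7,8} {4}
Are 3 and 6 in the same component? yes

Answer: yes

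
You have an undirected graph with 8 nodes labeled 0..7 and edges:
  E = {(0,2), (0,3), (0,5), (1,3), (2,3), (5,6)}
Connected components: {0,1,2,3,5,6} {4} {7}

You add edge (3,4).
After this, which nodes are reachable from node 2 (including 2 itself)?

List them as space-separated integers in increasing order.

Before: nodes reachable from 2: {0,1,2,3,5,6}
Adding (3,4): merges 2's component with another. Reachability grows.
After: nodes reachable from 2: {0,1,2,3,4,5,6}

Answer: 0 1 2 3 4 5 6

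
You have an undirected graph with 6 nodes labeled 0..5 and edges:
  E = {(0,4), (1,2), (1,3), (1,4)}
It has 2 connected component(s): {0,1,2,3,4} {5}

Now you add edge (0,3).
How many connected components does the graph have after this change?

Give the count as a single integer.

Initial component count: 2
Add (0,3): endpoints already in same component. Count unchanged: 2.
New component count: 2

Answer: 2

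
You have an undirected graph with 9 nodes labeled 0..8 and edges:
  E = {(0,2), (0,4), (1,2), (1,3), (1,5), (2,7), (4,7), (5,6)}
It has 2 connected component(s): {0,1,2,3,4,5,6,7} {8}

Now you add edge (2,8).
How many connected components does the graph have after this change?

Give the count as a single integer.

Initial component count: 2
Add (2,8): merges two components. Count decreases: 2 -> 1.
New component count: 1

Answer: 1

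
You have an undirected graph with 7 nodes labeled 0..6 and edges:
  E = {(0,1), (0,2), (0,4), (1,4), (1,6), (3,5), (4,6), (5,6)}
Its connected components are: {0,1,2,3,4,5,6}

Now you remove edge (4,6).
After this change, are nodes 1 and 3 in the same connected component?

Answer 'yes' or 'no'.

Answer: yes

Derivation:
Initial components: {0,1,2,3,4,5,6}
Removing edge (4,6): not a bridge — component count unchanged at 1.
New components: {0,1,2,3,4,5,6}
Are 1 and 3 in the same component? yes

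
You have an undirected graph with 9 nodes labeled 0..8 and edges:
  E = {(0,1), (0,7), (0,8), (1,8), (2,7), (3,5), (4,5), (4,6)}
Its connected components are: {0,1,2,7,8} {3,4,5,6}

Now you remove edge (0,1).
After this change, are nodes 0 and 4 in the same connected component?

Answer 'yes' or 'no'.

Answer: no

Derivation:
Initial components: {0,1,2,7,8} {3,4,5,6}
Removing edge (0,1): not a bridge — component count unchanged at 2.
New components: {0,1,2,7,8} {3,4,5,6}
Are 0 and 4 in the same component? no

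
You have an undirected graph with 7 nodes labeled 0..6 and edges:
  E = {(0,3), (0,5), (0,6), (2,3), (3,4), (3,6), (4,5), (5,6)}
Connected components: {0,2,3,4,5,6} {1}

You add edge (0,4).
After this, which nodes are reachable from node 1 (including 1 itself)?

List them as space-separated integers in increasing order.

Before: nodes reachable from 1: {1}
Adding (0,4): both endpoints already in same component. Reachability from 1 unchanged.
After: nodes reachable from 1: {1}

Answer: 1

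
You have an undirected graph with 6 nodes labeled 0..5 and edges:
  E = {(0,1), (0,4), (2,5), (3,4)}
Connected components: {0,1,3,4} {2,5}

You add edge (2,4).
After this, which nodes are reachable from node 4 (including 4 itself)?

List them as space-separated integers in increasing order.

Before: nodes reachable from 4: {0,1,3,4}
Adding (2,4): merges 4's component with another. Reachability grows.
After: nodes reachable from 4: {0,1,2,3,4,5}

Answer: 0 1 2 3 4 5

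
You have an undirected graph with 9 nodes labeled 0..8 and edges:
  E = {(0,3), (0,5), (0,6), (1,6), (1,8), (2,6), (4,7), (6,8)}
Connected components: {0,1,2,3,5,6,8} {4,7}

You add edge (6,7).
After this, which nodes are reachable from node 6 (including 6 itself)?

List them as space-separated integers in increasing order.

Answer: 0 1 2 3 4 5 6 7 8

Derivation:
Before: nodes reachable from 6: {0,1,2,3,5,6,8}
Adding (6,7): merges 6's component with another. Reachability grows.
After: nodes reachable from 6: {0,1,2,3,4,5,6,7,8}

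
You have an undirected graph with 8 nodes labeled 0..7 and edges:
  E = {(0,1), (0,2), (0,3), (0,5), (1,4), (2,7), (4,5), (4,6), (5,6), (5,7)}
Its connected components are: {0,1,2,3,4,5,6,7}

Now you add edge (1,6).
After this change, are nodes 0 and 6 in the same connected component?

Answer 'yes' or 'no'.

Answer: yes

Derivation:
Initial components: {0,1,2,3,4,5,6,7}
Adding edge (1,6): both already in same component {0,1,2,3,4,5,6,7}. No change.
New components: {0,1,2,3,4,5,6,7}
Are 0 and 6 in the same component? yes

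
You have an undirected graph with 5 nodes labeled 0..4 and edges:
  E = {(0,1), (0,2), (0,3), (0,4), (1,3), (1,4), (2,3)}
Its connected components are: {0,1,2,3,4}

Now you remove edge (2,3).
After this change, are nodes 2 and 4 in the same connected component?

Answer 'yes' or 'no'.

Initial components: {0,1,2,3,4}
Removing edge (2,3): not a bridge — component count unchanged at 1.
New components: {0,1,2,3,4}
Are 2 and 4 in the same component? yes

Answer: yes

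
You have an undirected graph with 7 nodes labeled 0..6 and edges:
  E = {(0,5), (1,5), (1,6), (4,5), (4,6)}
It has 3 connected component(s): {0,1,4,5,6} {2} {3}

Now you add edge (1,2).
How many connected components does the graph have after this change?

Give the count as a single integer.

Answer: 2

Derivation:
Initial component count: 3
Add (1,2): merges two components. Count decreases: 3 -> 2.
New component count: 2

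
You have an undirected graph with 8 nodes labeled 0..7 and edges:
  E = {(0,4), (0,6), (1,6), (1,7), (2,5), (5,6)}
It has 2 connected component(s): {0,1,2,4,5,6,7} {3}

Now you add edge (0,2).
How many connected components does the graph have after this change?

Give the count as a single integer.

Answer: 2

Derivation:
Initial component count: 2
Add (0,2): endpoints already in same component. Count unchanged: 2.
New component count: 2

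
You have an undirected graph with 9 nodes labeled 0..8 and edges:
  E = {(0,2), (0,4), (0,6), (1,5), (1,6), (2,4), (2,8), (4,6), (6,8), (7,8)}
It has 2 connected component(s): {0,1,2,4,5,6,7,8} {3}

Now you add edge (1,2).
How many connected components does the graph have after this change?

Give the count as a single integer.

Initial component count: 2
Add (1,2): endpoints already in same component. Count unchanged: 2.
New component count: 2

Answer: 2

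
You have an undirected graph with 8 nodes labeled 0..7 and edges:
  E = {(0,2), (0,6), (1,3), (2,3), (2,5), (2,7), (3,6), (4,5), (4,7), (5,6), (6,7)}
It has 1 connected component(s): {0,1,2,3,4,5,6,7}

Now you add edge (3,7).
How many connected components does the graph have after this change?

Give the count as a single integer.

Answer: 1

Derivation:
Initial component count: 1
Add (3,7): endpoints already in same component. Count unchanged: 1.
New component count: 1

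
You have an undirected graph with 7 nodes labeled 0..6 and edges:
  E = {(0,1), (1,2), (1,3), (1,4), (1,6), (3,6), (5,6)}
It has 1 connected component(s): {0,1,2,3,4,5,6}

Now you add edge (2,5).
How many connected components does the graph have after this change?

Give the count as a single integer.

Answer: 1

Derivation:
Initial component count: 1
Add (2,5): endpoints already in same component. Count unchanged: 1.
New component count: 1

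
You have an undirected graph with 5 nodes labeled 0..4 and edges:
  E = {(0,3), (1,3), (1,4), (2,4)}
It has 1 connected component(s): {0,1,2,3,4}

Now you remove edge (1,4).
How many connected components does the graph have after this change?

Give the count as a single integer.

Initial component count: 1
Remove (1,4): it was a bridge. Count increases: 1 -> 2.
  After removal, components: {0,1,3} {2,4}
New component count: 2

Answer: 2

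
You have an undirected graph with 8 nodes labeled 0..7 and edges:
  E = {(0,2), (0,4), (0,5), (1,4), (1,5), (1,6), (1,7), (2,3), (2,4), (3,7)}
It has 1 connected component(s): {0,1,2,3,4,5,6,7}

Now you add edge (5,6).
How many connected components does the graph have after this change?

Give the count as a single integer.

Answer: 1

Derivation:
Initial component count: 1
Add (5,6): endpoints already in same component. Count unchanged: 1.
New component count: 1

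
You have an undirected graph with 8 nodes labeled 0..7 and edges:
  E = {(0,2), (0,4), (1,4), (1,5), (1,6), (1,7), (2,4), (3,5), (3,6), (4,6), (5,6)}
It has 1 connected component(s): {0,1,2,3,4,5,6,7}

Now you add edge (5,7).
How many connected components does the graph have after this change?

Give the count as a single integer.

Answer: 1

Derivation:
Initial component count: 1
Add (5,7): endpoints already in same component. Count unchanged: 1.
New component count: 1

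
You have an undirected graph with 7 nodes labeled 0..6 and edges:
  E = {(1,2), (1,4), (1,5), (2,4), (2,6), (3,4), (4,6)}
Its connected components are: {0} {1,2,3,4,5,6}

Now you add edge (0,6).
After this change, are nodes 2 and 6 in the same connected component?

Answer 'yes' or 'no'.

Answer: yes

Derivation:
Initial components: {0} {1,2,3,4,5,6}
Adding edge (0,6): merges {0} and {1,2,3,4,5,6}.
New components: {0,1,2,3,4,5,6}
Are 2 and 6 in the same component? yes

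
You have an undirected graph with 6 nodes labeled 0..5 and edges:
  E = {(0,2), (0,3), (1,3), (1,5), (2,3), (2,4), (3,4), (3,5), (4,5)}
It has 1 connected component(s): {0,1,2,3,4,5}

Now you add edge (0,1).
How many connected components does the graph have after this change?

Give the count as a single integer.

Initial component count: 1
Add (0,1): endpoints already in same component. Count unchanged: 1.
New component count: 1

Answer: 1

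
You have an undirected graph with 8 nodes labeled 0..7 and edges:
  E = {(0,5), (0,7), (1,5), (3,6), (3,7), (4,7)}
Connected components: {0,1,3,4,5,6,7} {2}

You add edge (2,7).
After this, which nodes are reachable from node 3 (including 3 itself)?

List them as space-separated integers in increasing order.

Before: nodes reachable from 3: {0,1,3,4,5,6,7}
Adding (2,7): merges 3's component with another. Reachability grows.
After: nodes reachable from 3: {0,1,2,3,4,5,6,7}

Answer: 0 1 2 3 4 5 6 7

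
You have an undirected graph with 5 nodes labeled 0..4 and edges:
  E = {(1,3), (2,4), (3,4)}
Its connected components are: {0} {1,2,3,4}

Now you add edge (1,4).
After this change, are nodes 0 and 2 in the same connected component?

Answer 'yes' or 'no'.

Answer: no

Derivation:
Initial components: {0} {1,2,3,4}
Adding edge (1,4): both already in same component {1,2,3,4}. No change.
New components: {0} {1,2,3,4}
Are 0 and 2 in the same component? no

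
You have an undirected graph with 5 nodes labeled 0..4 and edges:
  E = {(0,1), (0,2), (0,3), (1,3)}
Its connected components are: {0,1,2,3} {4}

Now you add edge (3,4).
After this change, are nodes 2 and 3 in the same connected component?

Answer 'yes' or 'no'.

Answer: yes

Derivation:
Initial components: {0,1,2,3} {4}
Adding edge (3,4): merges {0,1,2,3} and {4}.
New components: {0,1,2,3,4}
Are 2 and 3 in the same component? yes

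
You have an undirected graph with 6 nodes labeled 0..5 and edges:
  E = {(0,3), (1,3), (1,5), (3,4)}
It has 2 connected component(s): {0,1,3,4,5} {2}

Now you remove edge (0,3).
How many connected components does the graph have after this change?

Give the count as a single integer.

Answer: 3

Derivation:
Initial component count: 2
Remove (0,3): it was a bridge. Count increases: 2 -> 3.
  After removal, components: {0} {1,3,4,5} {2}
New component count: 3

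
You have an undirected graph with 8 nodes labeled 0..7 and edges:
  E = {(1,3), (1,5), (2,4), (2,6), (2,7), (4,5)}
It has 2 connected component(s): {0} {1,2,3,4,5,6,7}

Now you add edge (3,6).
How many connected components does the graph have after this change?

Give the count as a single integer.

Initial component count: 2
Add (3,6): endpoints already in same component. Count unchanged: 2.
New component count: 2

Answer: 2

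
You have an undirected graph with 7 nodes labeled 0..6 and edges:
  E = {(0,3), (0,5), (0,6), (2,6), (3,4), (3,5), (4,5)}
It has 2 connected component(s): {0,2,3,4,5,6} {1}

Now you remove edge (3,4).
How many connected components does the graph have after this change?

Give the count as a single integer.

Initial component count: 2
Remove (3,4): not a bridge. Count unchanged: 2.
  After removal, components: {0,2,3,4,5,6} {1}
New component count: 2

Answer: 2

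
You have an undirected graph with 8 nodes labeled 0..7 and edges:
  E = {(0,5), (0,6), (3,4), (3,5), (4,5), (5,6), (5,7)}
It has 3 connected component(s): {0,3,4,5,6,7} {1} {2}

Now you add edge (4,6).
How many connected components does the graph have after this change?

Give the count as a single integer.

Initial component count: 3
Add (4,6): endpoints already in same component. Count unchanged: 3.
New component count: 3

Answer: 3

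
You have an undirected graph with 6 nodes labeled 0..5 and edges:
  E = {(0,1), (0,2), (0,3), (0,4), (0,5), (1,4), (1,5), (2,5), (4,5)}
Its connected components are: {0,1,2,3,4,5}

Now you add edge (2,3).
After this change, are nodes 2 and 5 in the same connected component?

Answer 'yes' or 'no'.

Initial components: {0,1,2,3,4,5}
Adding edge (2,3): both already in same component {0,1,2,3,4,5}. No change.
New components: {0,1,2,3,4,5}
Are 2 and 5 in the same component? yes

Answer: yes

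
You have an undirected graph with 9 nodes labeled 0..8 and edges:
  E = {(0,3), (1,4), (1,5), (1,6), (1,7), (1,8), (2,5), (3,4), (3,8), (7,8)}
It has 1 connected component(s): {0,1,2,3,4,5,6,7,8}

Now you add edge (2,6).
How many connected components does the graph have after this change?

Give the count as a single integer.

Initial component count: 1
Add (2,6): endpoints already in same component. Count unchanged: 1.
New component count: 1

Answer: 1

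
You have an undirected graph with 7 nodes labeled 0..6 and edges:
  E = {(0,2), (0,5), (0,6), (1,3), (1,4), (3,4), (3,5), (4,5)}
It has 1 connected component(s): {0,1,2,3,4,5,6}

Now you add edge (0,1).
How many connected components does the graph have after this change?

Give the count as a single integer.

Initial component count: 1
Add (0,1): endpoints already in same component. Count unchanged: 1.
New component count: 1

Answer: 1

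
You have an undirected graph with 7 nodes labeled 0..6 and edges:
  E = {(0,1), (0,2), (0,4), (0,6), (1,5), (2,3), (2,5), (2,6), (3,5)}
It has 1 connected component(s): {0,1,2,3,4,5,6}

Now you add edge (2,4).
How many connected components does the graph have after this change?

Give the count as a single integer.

Initial component count: 1
Add (2,4): endpoints already in same component. Count unchanged: 1.
New component count: 1

Answer: 1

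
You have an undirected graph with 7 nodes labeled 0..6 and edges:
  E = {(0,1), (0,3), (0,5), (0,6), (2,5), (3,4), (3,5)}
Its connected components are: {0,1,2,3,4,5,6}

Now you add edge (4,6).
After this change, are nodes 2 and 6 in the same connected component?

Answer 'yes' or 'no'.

Answer: yes

Derivation:
Initial components: {0,1,2,3,4,5,6}
Adding edge (4,6): both already in same component {0,1,2,3,4,5,6}. No change.
New components: {0,1,2,3,4,5,6}
Are 2 and 6 in the same component? yes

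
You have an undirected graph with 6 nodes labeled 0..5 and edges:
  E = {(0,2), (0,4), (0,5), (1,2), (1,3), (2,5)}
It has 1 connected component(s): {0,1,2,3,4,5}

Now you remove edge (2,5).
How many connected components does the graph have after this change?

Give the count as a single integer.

Initial component count: 1
Remove (2,5): not a bridge. Count unchanged: 1.
  After removal, components: {0,1,2,3,4,5}
New component count: 1

Answer: 1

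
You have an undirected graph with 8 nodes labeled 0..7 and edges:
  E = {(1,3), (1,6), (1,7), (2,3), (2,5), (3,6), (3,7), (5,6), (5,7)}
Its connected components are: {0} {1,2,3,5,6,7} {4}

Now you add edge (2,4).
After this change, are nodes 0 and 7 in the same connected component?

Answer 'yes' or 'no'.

Answer: no

Derivation:
Initial components: {0} {1,2,3,5,6,7} {4}
Adding edge (2,4): merges {1,2,3,5,6,7} and {4}.
New components: {0} {1,2,3,4,5,6,7}
Are 0 and 7 in the same component? no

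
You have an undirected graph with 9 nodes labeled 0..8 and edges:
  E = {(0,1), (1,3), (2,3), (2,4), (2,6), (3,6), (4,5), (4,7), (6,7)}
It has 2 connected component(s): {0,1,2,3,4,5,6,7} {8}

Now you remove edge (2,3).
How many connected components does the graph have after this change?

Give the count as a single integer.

Answer: 2

Derivation:
Initial component count: 2
Remove (2,3): not a bridge. Count unchanged: 2.
  After removal, components: {0,1,2,3,4,5,6,7} {8}
New component count: 2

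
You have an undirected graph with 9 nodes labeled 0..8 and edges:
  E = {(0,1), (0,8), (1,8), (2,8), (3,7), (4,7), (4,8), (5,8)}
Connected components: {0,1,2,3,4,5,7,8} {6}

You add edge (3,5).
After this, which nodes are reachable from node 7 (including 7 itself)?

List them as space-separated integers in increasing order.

Answer: 0 1 2 3 4 5 7 8

Derivation:
Before: nodes reachable from 7: {0,1,2,3,4,5,7,8}
Adding (3,5): both endpoints already in same component. Reachability from 7 unchanged.
After: nodes reachable from 7: {0,1,2,3,4,5,7,8}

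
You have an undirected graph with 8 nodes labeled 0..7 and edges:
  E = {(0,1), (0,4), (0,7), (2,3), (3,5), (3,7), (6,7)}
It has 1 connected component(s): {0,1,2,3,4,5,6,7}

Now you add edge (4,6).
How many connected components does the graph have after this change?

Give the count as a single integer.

Answer: 1

Derivation:
Initial component count: 1
Add (4,6): endpoints already in same component. Count unchanged: 1.
New component count: 1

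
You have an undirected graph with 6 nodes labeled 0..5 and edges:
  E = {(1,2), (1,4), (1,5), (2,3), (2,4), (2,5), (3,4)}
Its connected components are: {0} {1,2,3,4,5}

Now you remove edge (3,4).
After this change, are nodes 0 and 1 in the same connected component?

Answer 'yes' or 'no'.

Answer: no

Derivation:
Initial components: {0} {1,2,3,4,5}
Removing edge (3,4): not a bridge — component count unchanged at 2.
New components: {0} {1,2,3,4,5}
Are 0 and 1 in the same component? no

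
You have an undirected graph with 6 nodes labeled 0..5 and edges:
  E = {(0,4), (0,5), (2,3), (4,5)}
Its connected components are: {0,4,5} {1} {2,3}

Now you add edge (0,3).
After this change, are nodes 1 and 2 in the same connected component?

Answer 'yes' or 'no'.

Answer: no

Derivation:
Initial components: {0,4,5} {1} {2,3}
Adding edge (0,3): merges {0,4,5} and {2,3}.
New components: {0,2,3,4,5} {1}
Are 1 and 2 in the same component? no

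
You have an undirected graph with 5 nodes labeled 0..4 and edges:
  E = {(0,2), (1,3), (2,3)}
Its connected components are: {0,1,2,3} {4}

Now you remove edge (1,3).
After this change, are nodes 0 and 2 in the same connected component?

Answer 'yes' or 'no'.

Initial components: {0,1,2,3} {4}
Removing edge (1,3): it was a bridge — component count 2 -> 3.
New components: {0,2,3} {1} {4}
Are 0 and 2 in the same component? yes

Answer: yes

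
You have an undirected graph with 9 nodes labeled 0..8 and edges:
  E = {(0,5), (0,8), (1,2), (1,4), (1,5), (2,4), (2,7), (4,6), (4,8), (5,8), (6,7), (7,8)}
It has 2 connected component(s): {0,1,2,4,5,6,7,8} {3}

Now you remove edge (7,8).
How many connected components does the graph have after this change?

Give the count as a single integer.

Initial component count: 2
Remove (7,8): not a bridge. Count unchanged: 2.
  After removal, components: {0,1,2,4,5,6,7,8} {3}
New component count: 2

Answer: 2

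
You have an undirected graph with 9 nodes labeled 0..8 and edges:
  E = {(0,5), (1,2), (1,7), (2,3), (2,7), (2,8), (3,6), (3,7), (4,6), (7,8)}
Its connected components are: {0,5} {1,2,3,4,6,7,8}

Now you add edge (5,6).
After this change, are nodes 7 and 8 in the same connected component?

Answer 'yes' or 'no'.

Initial components: {0,5} {1,2,3,4,6,7,8}
Adding edge (5,6): merges {0,5} and {1,2,3,4,6,7,8}.
New components: {0,1,2,3,4,5,6,7,8}
Are 7 and 8 in the same component? yes

Answer: yes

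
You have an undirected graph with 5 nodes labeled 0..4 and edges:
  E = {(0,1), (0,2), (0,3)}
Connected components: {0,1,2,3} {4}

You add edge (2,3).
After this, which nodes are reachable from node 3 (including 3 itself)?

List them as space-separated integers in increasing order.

Before: nodes reachable from 3: {0,1,2,3}
Adding (2,3): both endpoints already in same component. Reachability from 3 unchanged.
After: nodes reachable from 3: {0,1,2,3}

Answer: 0 1 2 3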